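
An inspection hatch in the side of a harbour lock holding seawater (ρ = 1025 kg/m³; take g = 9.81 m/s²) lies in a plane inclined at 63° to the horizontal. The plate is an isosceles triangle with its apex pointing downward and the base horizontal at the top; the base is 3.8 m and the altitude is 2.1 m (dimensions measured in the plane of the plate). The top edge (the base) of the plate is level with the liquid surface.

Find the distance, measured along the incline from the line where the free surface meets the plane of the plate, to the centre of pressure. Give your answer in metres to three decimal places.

y_p = 1.050 m

γ = ρg = 1025 × 9.81 / 1000 = 10.05525 kN/m³.
Let θ = 63° be the plate's angle to the horizontal; measure y along the incline from where the plane meets the free surface. Vertical depth h = y·sinθ with sinθ = 0.891007.
With the apex down, the centroid sits h/3 = 2.1/3 = 0.7 m below the base (the top edge), so y_c = 0.7 m and h_c = 0.7 × 0.891007 = 0.623705 m.
A = ½ × 3.8 × 2.1 = 3.99 m².
Resultant F = γ·h_c·A = 10.05525 × 0.623705 × 3.99 = 25.0233 kN.
I_c = b·h³/36 = 3.8 × 2.1³/36 = 0.97755 m⁴.
Centre of pressure: y_p = y_c + I_c/(y_c·A) = 0.7 + 0.97755/(0.7 × 3.99) = 0.7 + 0.35 = 1.05 m along the plane.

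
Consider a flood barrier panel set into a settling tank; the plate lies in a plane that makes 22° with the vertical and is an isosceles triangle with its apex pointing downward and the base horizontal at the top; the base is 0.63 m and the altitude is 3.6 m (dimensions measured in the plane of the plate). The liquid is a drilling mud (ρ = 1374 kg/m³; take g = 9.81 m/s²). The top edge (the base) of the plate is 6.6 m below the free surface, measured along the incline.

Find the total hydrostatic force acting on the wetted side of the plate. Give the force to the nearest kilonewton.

γ = ρg = 1374 × 9.81 / 1000 = 13.47894 kN/m³.
The plate makes 22° with the vertical, i.e. θ = 90° − 22° = 68° to the horizontal. Measuring y along the incline from the free-surface line, vertical depth h = y·sinθ with sinθ = 0.927184.
With the apex down, the centroid sits h/3 = 3.6/3 = 1.2 m below the base (the top edge), so y_c = 6.6 + 1.2 = 7.8 m and h_c = 7.8 × 0.927184 = 7.23204 m.
A = ½ × 0.63 × 3.6 = 1.134 m².
Resultant F = γ·h_c·A = 13.47894 × 7.23204 × 1.134 = 110.543 kN.

F ≈ 111 kN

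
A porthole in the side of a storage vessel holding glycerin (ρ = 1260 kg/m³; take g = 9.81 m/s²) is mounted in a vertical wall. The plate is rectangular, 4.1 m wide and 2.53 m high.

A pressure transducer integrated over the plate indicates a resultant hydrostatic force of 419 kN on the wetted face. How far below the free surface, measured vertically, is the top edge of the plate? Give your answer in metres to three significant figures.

d_top ≈ 2.00 m

γ = ρg = 1260 × 9.81 / 1000 = 12.3606 kN/m³.
A = 4.1 × 2.53 = 10.373 m².
From F = γ·h_c·A, the centroid depth is h_c = 419/(12.3606 × 10.373) = 3.26791 m.
The centroid lies 2.53/2 = 1.265 m below the top edge, so the top edge sits at h_top = 3.26791 − 1.265 = 2.00291 m below the surface.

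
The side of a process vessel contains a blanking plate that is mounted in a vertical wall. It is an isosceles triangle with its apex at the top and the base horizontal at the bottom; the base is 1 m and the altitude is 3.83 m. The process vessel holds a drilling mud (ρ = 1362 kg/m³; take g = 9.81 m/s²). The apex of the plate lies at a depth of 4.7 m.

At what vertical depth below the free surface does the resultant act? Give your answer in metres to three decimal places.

γ = ρg = 1362 × 9.81 / 1000 = 13.36122 kN/m³.
With the apex up, the centroid sits 2h/3 = 2 × 3.83/3 = 2.55333 m below the apex, so the centroid depth is h_c = 4.7 + 2.55333 = 7.25333 m.
A = ½ × 1 × 3.83 = 1.915 m².
Resultant F = γ·h_c·A = 13.36122 × 7.25333 × 1.915 = 185.589 kN.
I_c = b·h³/36 = 1 × 3.83³/36 = 1.56061 m⁴.
Centre of pressure: y_p = y_c + I_c/(y_c·A) = 7.25333 + 1.56061/(7.25333 × 1.915) = 7.25333 + 0.112354 = 7.36568 m along the plane.

h_p = 7.366 m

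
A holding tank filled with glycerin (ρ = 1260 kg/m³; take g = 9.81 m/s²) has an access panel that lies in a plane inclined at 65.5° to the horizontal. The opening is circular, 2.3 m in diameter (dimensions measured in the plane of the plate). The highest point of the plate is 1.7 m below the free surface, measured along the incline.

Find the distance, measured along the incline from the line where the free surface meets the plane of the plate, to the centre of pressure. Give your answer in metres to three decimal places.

y_p = 2.966 m

γ = ρg = 1260 × 9.81 / 1000 = 12.3606 kN/m³.
Let θ = 65.5° be the plate's angle to the horizontal; measure y along the incline from where the plane meets the free surface. Vertical depth h = y·sinθ with sinθ = 0.909961.
The centroid is at the centre, 1.15 m below the top of the plate, so y_c = 1.7 + 1.15 = 2.85 m and h_c = 2.85 × 0.909961 = 2.59339 m.
A = π(1.15)² = 4.15476 m².
Resultant F = γ·h_c·A = 12.3606 × 2.59339 × 4.15476 = 133.184 kN.
I_c = πr⁴/4 = π × 1.15⁴/4 = 1.37367 m⁴.
Centre of pressure: y_p = y_c + I_c/(y_c·A) = 2.85 + 1.37367/(2.85 × 4.15476) = 2.85 + 0.116009 = 2.96601 m along the plane.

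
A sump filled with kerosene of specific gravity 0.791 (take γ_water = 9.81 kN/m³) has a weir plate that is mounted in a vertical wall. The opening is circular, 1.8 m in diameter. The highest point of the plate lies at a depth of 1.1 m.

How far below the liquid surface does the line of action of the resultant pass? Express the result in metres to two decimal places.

h_p = 2.10 m

γ = 0.791 × 9.81 = 7.75971 kN/m³.
The centroid is at the centre, 0.9 m below the top of the plate, so the centroid depth is h_c = 1.1 + 0.9 = 2 m.
A = π(0.9)² = 2.54469 m².
Resultant F = γ·h_c·A = 7.75971 × 2 × 2.54469 = 39.4921 kN.
I_c = πr⁴/4 = π × 0.9⁴/4 = 0.5153 m⁴.
Centre of pressure: y_p = y_c + I_c/(y_c·A) = 2 + 0.5153/(2 × 2.54469) = 2 + 0.10125 = 2.10125 m along the plane.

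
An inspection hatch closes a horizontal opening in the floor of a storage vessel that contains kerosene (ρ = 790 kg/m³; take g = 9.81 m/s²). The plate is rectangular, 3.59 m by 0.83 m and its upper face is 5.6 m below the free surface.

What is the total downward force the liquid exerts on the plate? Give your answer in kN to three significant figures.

F ≈ 129 kN

γ = ρg = 790 × 9.81 / 1000 = 7.7499 kN/m³.
The plate is horizontal, so pressure is uniform at p = γ·h = 7.7499 × 5.6 = 43.3994 kN/m².
A = 3.59 × 0.83 = 2.9797 m².
F = p·A = 43.3994 × 2.9797 = 129.317 kN.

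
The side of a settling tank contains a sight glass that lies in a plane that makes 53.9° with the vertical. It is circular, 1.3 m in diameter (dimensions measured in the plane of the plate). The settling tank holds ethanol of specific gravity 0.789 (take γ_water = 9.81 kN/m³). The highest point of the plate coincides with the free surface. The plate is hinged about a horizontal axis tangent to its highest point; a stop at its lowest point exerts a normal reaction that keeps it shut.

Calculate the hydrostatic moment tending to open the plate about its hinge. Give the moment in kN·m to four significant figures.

M ≈ 3.197 kN·m

γ = 0.789 × 9.81 = 7.74009 kN/m³.
The plate makes 53.9° with the vertical, i.e. θ = 90° − 53.9° = 36.1° to the horizontal. Measuring y along the incline from the free-surface line, vertical depth h = y·sinθ with sinθ = 0.589196.
The centroid is at the centre, 0.65 m below the top of the plate, so y_c = 0.65 m and h_c = 0.65 × 0.589196 = 0.382977 m.
A = π(0.65)² = 1.32732 m².
Resultant F = γ·h_c·A = 7.74009 × 0.382977 × 1.32732 = 3.93454 kN.
I_c = πr⁴/4 = π × 0.65⁴/4 = 0.140198 m⁴.
Centre of pressure: y_p = y_c + I_c/(y_c·A) = 0.65 + 0.140198/(0.65 × 1.32732) = 0.65 + 0.1625 = 0.8125 m along the plane.
The resultant acts 0.65 + 0.1625 = 0.8125 m (along the plate) below the hinge at the top edge, so the moment about the hinge is M = F × 0.8125 = 3.93454 × 0.8125 = 3.19681 kN·m.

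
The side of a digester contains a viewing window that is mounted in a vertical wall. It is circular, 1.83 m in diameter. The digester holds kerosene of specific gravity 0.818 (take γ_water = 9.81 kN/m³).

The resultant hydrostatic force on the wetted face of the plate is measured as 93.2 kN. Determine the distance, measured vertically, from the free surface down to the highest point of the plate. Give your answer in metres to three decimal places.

γ = 0.818 × 9.81 = 8.02458 kN/m³.
A = π(0.915)² = 2.63022 m².
From F = γ·h_c·A, the centroid depth is h_c = 93.2/(8.02458 × 2.63022) = 4.41572 m.
The centroid is at the centre, 0.915 m below the top of the plate, so the highest point sits at h_top = 4.41572 − 0.915 = 3.50072 m below the surface.

d_top ≈ 3.501 m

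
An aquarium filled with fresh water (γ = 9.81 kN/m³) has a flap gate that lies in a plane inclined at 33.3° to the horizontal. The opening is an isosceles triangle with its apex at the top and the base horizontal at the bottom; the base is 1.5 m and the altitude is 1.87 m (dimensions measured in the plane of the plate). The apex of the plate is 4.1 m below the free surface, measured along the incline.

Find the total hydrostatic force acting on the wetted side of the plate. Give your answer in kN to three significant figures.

F ≈ 40.4 kN

γ = 9.81 kN/m³.
Let θ = 33.3° be the plate's angle to the horizontal; measure y along the incline from where the plane meets the free surface. Vertical depth h = y·sinθ with sinθ = 0.549023.
With the apex up, the centroid sits 2h/3 = 2 × 1.87/3 = 1.24667 m below the apex, so y_c = 4.1 + 1.24667 = 5.34667 m and h_c = 5.34667 × 0.549023 = 2.93544 m.
A = ½ × 1.5 × 1.87 = 1.4025 m².
Resultant F = γ·h_c·A = 9.81 × 2.93544 × 1.4025 = 40.3873 kN.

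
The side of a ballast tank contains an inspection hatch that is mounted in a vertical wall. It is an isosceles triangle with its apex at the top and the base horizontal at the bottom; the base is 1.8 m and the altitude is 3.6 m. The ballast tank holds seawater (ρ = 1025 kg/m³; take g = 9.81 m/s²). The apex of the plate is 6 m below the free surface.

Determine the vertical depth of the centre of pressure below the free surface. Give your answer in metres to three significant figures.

h_p = 8.49 m

γ = ρg = 1025 × 9.81 / 1000 = 10.05525 kN/m³.
With the apex up, the centroid sits 2h/3 = 2 × 3.6/3 = 2.4 m below the apex, so the centroid depth is h_c = 6 + 2.4 = 8.4 m.
A = ½ × 1.8 × 3.6 = 3.24 m².
Resultant F = γ·h_c·A = 10.05525 × 8.4 × 3.24 = 273.664 kN.
I_c = b·h³/36 = 1.8 × 3.6³/36 = 2.3328 m⁴.
Centre of pressure: y_p = y_c + I_c/(y_c·A) = 8.4 + 2.3328/(8.4 × 3.24) = 8.4 + 0.0857143 = 8.48571 m along the plane.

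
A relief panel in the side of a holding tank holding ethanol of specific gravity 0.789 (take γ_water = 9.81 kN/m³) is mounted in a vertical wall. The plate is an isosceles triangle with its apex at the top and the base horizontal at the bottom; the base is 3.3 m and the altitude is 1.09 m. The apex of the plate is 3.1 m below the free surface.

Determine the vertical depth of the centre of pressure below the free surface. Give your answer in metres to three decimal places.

h_p = 3.844 m

γ = 0.789 × 9.81 = 7.74009 kN/m³.
With the apex up, the centroid sits 2h/3 = 2 × 1.09/3 = 0.726667 m below the apex, so the centroid depth is h_c = 3.1 + 0.726667 = 3.82667 m.
A = ½ × 3.3 × 1.09 = 1.7985 m².
Resultant F = γ·h_c·A = 7.74009 × 3.82667 × 1.7985 = 53.2694 kN.
I_c = b·h³/36 = 3.3 × 1.09³/36 = 0.118711 m⁴.
Centre of pressure: y_p = y_c + I_c/(y_c·A) = 3.82667 + 0.118711/(3.82667 × 1.7985) = 3.82667 + 0.0172488 = 3.84392 m along the plane.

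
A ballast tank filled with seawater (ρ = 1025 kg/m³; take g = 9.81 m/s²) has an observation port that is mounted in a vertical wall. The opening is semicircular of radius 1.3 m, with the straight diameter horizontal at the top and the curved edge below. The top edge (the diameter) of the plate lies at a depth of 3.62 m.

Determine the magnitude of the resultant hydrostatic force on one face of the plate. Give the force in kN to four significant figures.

F ≈ 111.4 kN

γ = ρg = 1025 × 9.81 / 1000 = 10.05525 kN/m³.
The centroid of a semicircle lies 4r/(3π) = 0.551737 m from the diameter, here below the top edge, so the centroid depth is h_c = 3.62 + 0.551737 = 4.17174 m.
A = πr²/2 = π × 1.3²/2 = 2.65465 m².
Resultant F = γ·h_c·A = 10.05525 × 4.17174 × 2.65465 = 111.357 kN.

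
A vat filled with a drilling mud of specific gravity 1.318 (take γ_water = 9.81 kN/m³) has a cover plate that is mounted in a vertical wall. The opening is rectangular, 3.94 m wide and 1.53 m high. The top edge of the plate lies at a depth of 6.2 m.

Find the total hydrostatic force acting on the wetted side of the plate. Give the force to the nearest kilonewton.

F ≈ 543 kN

γ = 1.318 × 9.81 = 12.92958 kN/m³.
The centroid lies 1.53/2 = 0.765 m below the top edge, so the centroid depth is h_c = 6.2 + 0.765 = 6.965 m.
A = 3.94 × 1.53 = 6.0282 m².
Resultant F = γ·h_c·A = 12.92958 × 6.965 × 6.0282 = 542.867 kN.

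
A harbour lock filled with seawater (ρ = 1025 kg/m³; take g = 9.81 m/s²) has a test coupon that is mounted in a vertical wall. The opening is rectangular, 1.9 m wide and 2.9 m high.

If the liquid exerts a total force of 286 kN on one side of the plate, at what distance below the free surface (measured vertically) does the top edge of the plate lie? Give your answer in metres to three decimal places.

d_top ≈ 3.712 m

γ = ρg = 1025 × 9.81 / 1000 = 10.05525 kN/m³.
A = 1.9 × 2.9 = 5.51 m².
From F = γ·h_c·A, the centroid depth is h_c = 286/(10.05525 × 5.51) = 5.16204 m.
The centroid lies 2.9/2 = 1.45 m below the top edge, so the top edge sits at h_top = 5.16204 − 1.45 = 3.71204 m below the surface.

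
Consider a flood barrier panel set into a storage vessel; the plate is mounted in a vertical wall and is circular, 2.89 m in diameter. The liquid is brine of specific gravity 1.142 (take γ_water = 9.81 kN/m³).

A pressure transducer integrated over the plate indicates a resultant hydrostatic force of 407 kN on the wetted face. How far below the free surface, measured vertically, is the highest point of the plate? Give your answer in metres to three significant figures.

d_top ≈ 4.09 m

γ = 1.142 × 9.81 = 11.20302 kN/m³.
A = π(1.445)² = 6.55972 m².
From F = γ·h_c·A, the centroid depth is h_c = 407/(11.20302 × 6.55972) = 5.53827 m.
The centroid is at the centre, 1.445 m below the top of the plate, so the highest point sits at h_top = 5.53827 − 1.445 = 4.09327 m below the surface.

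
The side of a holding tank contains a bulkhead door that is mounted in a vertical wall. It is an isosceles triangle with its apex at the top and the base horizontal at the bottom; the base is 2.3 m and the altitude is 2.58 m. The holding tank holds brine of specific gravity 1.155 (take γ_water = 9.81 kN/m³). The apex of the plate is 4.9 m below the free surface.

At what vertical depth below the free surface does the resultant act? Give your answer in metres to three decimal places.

h_p = 6.676 m

γ = 1.155 × 9.81 = 11.33055 kN/m³.
With the apex up, the centroid sits 2h/3 = 2 × 2.58/3 = 1.72 m below the apex, so the centroid depth is h_c = 4.9 + 1.72 = 6.62 m.
A = ½ × 2.3 × 2.58 = 2.967 m².
Resultant F = γ·h_c·A = 11.33055 × 6.62 × 2.967 = 222.549 kN.
I_c = b·h³/36 = 2.3 × 2.58³/36 = 1.0972 m⁴.
Centre of pressure: y_p = y_c + I_c/(y_c·A) = 6.62 + 1.0972/(6.62 × 2.967) = 6.62 + 0.0558612 = 6.67586 m along the plane.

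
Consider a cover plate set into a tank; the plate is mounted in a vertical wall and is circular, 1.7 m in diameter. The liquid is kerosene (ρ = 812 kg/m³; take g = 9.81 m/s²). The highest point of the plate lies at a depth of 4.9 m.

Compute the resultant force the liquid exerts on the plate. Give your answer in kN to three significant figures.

γ = ρg = 812 × 9.81 / 1000 = 7.96572 kN/m³.
The centroid is at the centre, 0.85 m below the top of the plate, so the centroid depth is h_c = 4.9 + 0.85 = 5.75 m.
A = π(0.85)² = 2.2698 m².
Resultant F = γ·h_c·A = 7.96572 × 5.75 × 2.2698 = 103.963 kN.

F ≈ 104 kN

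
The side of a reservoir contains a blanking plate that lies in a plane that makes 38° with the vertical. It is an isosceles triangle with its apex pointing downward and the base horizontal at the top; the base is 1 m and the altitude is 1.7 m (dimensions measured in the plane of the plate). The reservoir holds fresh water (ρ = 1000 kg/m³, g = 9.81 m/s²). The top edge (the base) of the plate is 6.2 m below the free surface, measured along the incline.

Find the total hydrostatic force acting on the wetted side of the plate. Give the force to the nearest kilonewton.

γ = ρg = 1000 × 9.81 = 9810 N/m³ = 9.81 kN/m³.
The plate makes 38° with the vertical, i.e. θ = 90° − 38° = 52° to the horizontal. Measuring y along the incline from the free-surface line, vertical depth h = y·sinθ with sinθ = 0.788011.
With the apex down, the centroid sits h/3 = 1.7/3 = 0.566667 m below the base (the top edge), so y_c = 6.2 + 0.566667 = 6.76667 m and h_c = 6.76667 × 0.788011 = 5.33221 m.
A = ½ × 1 × 1.7 = 0.85 m².
Resultant F = γ·h_c·A = 9.81 × 5.33221 × 0.85 = 44.4626 kN.

F ≈ 44 kN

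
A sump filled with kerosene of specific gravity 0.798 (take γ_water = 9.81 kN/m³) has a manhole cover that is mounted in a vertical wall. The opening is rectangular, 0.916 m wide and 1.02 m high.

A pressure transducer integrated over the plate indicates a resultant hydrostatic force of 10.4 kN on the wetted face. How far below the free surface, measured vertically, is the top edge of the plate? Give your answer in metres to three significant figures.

d_top ≈ 0.912 m

γ = 0.798 × 9.81 = 7.82838 kN/m³.
A = 0.916 × 1.02 = 0.93432 m².
From F = γ·h_c·A, the centroid depth is h_c = 10.4/(7.82838 × 0.93432) = 1.42189 m.
The centroid lies 1.02/2 = 0.51 m below the top edge, so the top edge sits at h_top = 1.42189 − 0.51 = 0.91189 m below the surface.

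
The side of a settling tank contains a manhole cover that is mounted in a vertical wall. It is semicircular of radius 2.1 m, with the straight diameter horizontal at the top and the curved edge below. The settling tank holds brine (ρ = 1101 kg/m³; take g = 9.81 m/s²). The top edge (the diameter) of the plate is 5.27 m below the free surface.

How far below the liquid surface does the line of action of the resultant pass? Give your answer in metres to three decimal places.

h_p = 6.211 m

γ = ρg = 1101 × 9.81 / 1000 = 10.80081 kN/m³.
The centroid of a semicircle lies 4r/(3π) = 0.891268 m from the diameter, here below the top edge, so the centroid depth is h_c = 5.27 + 0.891268 = 6.16127 m.
A = πr²/2 = π × 2.1²/2 = 6.92721 m².
Resultant F = γ·h_c·A = 10.80081 × 6.16127 × 6.92721 = 460.983 kN.
I_c = (π/8 − 8/(9π))·r⁴ = 0.109757 × 2.1⁴ = 2.13457 m⁴.
Centre of pressure: y_p = y_c + I_c/(y_c·A) = 6.16127 + 2.13457/(6.16127 × 6.92721) = 6.16127 + 0.0500129 = 6.21128 m along the plane.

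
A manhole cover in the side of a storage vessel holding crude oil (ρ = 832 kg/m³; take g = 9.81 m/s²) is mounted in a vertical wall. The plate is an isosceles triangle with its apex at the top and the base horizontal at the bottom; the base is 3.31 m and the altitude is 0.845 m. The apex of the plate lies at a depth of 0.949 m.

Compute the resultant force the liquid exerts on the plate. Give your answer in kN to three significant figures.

F ≈ 17.3 kN

γ = ρg = 832 × 9.81 / 1000 = 8.16192 kN/m³.
With the apex up, the centroid sits 2h/3 = 2 × 0.845/3 = 0.563333 m below the apex, so the centroid depth is h_c = 0.949 + 0.563333 = 1.51233 m.
A = ½ × 3.31 × 0.845 = 1.39847 m².
Resultant F = γ·h_c·A = 8.16192 × 1.51233 × 1.39847 = 17.262 kN.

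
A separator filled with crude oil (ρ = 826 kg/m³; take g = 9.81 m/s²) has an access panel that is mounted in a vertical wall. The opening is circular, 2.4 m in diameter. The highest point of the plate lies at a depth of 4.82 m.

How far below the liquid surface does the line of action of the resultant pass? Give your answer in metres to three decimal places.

γ = ρg = 826 × 9.81 / 1000 = 8.10306 kN/m³.
The centroid is at the centre, 1.2 m below the top of the plate, so the centroid depth is h_c = 4.82 + 1.2 = 6.02 m.
A = π(1.2)² = 4.52389 m².
Resultant F = γ·h_c·A = 8.10306 × 6.02 × 4.52389 = 220.677 kN.
I_c = πr⁴/4 = π × 1.2⁴/4 = 1.6286 m⁴.
Centre of pressure: y_p = y_c + I_c/(y_c·A) = 6.02 + 1.6286/(6.02 × 4.52389) = 6.02 + 0.0598006 = 6.0798 m along the plane.

h_p = 6.080 m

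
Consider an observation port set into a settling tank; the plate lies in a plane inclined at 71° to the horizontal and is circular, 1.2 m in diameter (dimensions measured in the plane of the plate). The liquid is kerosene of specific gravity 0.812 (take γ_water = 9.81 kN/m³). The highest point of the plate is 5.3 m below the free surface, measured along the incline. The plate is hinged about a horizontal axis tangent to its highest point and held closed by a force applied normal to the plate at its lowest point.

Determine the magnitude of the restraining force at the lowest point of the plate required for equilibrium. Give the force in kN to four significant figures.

P ≈ 25.77 kN

γ = 0.812 × 9.81 = 7.96572 kN/m³.
Let θ = 71° be the plate's angle to the horizontal; measure y along the incline from where the plane meets the free surface. Vertical depth h = y·sinθ with sinθ = 0.945519.
The centroid is at the centre, 0.6 m below the top of the plate, so y_c = 5.3 + 0.6 = 5.9 m and h_c = 5.9 × 0.945519 = 5.57856 m.
A = π(0.6)² = 1.13097 m².
Resultant F = γ·h_c·A = 7.96572 × 5.57856 × 1.13097 = 50.2572 kN.
I_c = πr⁴/4 = π × 0.6⁴/4 = 0.101788 m⁴.
Centre of pressure: y_p = y_c + I_c/(y_c·A) = 5.9 + 0.101788/(5.9 × 1.13097) = 5.9 + 0.0152543 = 5.91525 m along the plane.
The resultant acts 0.6 + 0.0152543 = 0.615254 m (along the plate) below the hinge at the top edge, so the moment about the hinge is M = F × 0.615254 = 50.2572 × 0.615254 = 30.9209 kN·m.
A normal force at the bottom, 1.2 m from the hinge, must supply this moment: P = 30.9209/1.2 = 25.7674 kN.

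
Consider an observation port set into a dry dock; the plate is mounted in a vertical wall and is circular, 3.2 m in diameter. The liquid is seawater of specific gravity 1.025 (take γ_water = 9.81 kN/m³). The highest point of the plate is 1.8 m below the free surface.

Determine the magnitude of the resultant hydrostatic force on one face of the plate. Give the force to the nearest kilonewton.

F ≈ 275 kN

γ = 1.025 × 9.81 = 10.05525 kN/m³.
The centroid is at the centre, 1.6 m below the top of the plate, so the centroid depth is h_c = 1.8 + 1.6 = 3.4 m.
A = π(1.6)² = 8.04248 m².
Resultant F = γ·h_c·A = 10.05525 × 3.4 × 8.04248 = 274.955 kN.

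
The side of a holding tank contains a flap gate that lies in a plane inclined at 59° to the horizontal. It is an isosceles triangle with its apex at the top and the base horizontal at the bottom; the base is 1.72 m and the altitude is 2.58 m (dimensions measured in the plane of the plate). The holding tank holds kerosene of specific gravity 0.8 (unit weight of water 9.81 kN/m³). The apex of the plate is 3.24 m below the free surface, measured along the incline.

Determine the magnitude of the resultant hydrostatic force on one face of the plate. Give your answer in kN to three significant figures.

γ = 0.8 × 9.81 = 7.848 kN/m³.
Let θ = 59° be the plate's angle to the horizontal; measure y along the incline from where the plane meets the free surface. Vertical depth h = y·sinθ with sinθ = 0.857167.
With the apex up, the centroid sits 2h/3 = 2 × 2.58/3 = 1.72 m below the apex, so y_c = 3.24 + 1.72 = 4.96 m and h_c = 4.96 × 0.857167 = 4.25155 m.
A = ½ × 1.72 × 2.58 = 2.2188 m².
Resultant F = γ·h_c·A = 7.848 × 4.25155 × 2.2188 = 74.0328 kN.

F ≈ 74.0 kN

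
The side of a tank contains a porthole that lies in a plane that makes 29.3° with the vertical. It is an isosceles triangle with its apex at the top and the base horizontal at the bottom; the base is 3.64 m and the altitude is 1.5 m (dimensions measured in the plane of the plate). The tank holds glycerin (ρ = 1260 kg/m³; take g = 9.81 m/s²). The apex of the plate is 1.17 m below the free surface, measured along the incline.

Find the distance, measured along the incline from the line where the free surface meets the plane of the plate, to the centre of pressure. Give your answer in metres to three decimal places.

y_p = 2.228 m

γ = ρg = 1260 × 9.81 / 1000 = 12.3606 kN/m³.
The plate makes 29.3° with the vertical, i.e. θ = 90° − 29.3° = 60.7° to the horizontal. Measuring y along the incline from the free-surface line, vertical depth h = y·sinθ with sinθ = 0.872069.
With the apex up, the centroid sits 2h/3 = 2 × 1.5/3 = 1 m below the apex, so y_c = 1.17 + 1 = 2.17 m and h_c = 2.17 × 0.872069 = 1.89239 m.
A = ½ × 3.64 × 1.5 = 2.73 m².
Resultant F = γ·h_c·A = 12.3606 × 1.89239 × 2.73 = 63.8576 kN.
I_c = b·h³/36 = 3.64 × 1.5³/36 = 0.34125 m⁴.
Centre of pressure: y_p = y_c + I_c/(y_c·A) = 2.17 + 0.34125/(2.17 × 2.73) = 2.17 + 0.0576037 = 2.2276 m along the plane.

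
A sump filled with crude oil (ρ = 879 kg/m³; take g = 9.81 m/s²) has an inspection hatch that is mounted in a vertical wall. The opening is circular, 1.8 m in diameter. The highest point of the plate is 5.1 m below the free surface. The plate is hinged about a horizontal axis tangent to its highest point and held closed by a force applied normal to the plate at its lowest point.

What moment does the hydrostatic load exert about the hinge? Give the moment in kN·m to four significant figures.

M ≈ 122.9 kN·m

γ = ρg = 879 × 9.81 / 1000 = 8.62299 kN/m³.
The centroid is at the centre, 0.9 m below the top of the plate, so the centroid depth is h_c = 5.1 + 0.9 = 6 m.
A = π(0.9)² = 2.54469 m².
Resultant F = γ·h_c·A = 8.62299 × 6 × 2.54469 = 131.657 kN.
I_c = πr⁴/4 = π × 0.9⁴/4 = 0.5153 m⁴.
Centre of pressure: y_p = y_c + I_c/(y_c·A) = 6 + 0.5153/(6 × 2.54469) = 6 + 0.03375 = 6.03375 m along the plane.
The resultant acts 0.9 + 0.03375 = 0.93375 m (along the plate) below the hinge at the top edge, so the moment about the hinge is M = F × 0.93375 = 131.657 × 0.93375 = 122.935 kN·m.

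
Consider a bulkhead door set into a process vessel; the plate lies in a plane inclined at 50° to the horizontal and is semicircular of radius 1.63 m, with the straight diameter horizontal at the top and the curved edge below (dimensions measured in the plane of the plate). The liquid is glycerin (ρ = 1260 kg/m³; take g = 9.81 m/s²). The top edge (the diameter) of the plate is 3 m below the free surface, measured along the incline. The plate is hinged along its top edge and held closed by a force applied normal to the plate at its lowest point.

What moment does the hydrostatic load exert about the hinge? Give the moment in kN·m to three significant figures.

M ≈ 108 kN·m

γ = ρg = 1260 × 9.81 / 1000 = 12.3606 kN/m³.
Let θ = 50° be the plate's angle to the horizontal; measure y along the incline from where the plane meets the free surface. Vertical depth h = y·sinθ with sinθ = 0.766044.
The centroid of a semicircle lies 4r/(3π) = 0.691793 m from the diameter, here below the top edge, so y_c = 3 + 0.691793 = 3.69179 m and h_c = 3.69179 × 0.766044 = 2.82807 m.
A = πr²/2 = π × 1.63²/2 = 4.17345 m².
Resultant F = γ·h_c·A = 12.3606 × 2.82807 × 4.17345 = 145.89 kN.
I_c = (π/8 − 8/(9π))·r⁴ = 0.109757 × 1.63⁴ = 0.774788 m⁴.
Centre of pressure: y_p = y_c + I_c/(y_c·A) = 3.69179 + 0.774788/(3.69179 × 4.17345) = 3.69179 + 0.0502864 = 3.74208 m along the plane.
The resultant acts 0.691793 + 0.0502864 = 0.742079 m (along the plate) below the hinge at the top edge, so the moment about the hinge is M = F × 0.742079 = 145.89 × 0.742079 = 108.262 kN·m.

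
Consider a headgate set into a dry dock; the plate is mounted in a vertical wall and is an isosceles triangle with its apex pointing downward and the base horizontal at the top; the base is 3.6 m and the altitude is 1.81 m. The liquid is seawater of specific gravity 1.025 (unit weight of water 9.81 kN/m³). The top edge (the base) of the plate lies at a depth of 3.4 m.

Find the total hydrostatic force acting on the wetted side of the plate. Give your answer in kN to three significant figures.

F ≈ 131 kN

γ = 1.025 × 9.81 = 10.05525 kN/m³.
With the apex down, the centroid sits h/3 = 1.81/3 = 0.603333 m below the base (the top edge), so the centroid depth is h_c = 3.4 + 0.603333 = 4.00333 m.
A = ½ × 3.6 × 1.81 = 3.258 m².
Resultant F = γ·h_c·A = 10.05525 × 4.00333 × 3.258 = 131.149 kN.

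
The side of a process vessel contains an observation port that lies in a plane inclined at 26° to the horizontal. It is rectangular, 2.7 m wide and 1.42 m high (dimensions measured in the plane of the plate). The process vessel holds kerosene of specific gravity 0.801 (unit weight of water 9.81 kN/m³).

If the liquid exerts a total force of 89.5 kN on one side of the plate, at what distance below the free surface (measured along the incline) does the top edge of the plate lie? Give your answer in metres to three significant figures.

γ = 0.801 × 9.81 = 7.85781 kN/m³.
A = 2.7 × 1.42 = 3.834 m².
From F = γ·h_c·A, the centroid depth is h_c = 89.5/(7.85781 × 3.834) = 2.97077 m.
Let θ = 26° be the plate's angle to the horizontal; measure y along the incline from where the plane meets the free surface. Vertical depth h = y·sinθ with sinθ = 0.438371.
Along the incline, y_c = h_c/sinθ = 2.97077/0.438371 = 6.77684 m.
The centroid lies 1.42/2 = 0.71 m below the top edge, so the top edge sits at y_top = 6.77684 − 0.71 = 6.06684 m along the incline.

y_top ≈ 6.07 m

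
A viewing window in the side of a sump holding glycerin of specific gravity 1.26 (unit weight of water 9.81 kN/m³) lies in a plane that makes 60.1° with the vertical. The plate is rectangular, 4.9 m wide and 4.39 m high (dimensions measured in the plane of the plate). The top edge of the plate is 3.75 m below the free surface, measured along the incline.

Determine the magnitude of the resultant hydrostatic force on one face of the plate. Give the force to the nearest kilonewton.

F ≈ 788 kN

γ = 1.26 × 9.81 = 12.3606 kN/m³.
The plate makes 60.1° with the vertical, i.e. θ = 90° − 60.1° = 29.9° to the horizontal. Measuring y along the incline from the free-surface line, vertical depth h = y·sinθ with sinθ = 0.498488.
The centroid lies 4.39/2 = 2.195 m below the top edge, so y_c = 3.75 + 2.195 = 5.945 m and h_c = 5.945 × 0.498488 = 2.96351 m.
A = 4.9 × 4.39 = 21.511 m².
Resultant F = γ·h_c·A = 12.3606 × 2.96351 × 21.511 = 787.964 kN.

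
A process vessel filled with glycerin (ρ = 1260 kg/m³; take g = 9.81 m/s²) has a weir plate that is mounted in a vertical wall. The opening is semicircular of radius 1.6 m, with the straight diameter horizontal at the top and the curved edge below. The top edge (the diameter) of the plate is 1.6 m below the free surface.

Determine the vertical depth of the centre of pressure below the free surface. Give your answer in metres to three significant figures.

h_p = 2.36 m

γ = ρg = 1260 × 9.81 / 1000 = 12.3606 kN/m³.
The centroid of a semicircle lies 4r/(3π) = 0.679061 m from the diameter, here below the top edge, so the centroid depth is h_c = 1.6 + 0.679061 = 2.27906 m.
A = πr²/2 = π × 1.6²/2 = 4.02124 m².
Resultant F = γ·h_c·A = 12.3606 × 2.27906 × 4.02124 = 113.281 kN.
I_c = (π/8 − 8/(9π))·r⁴ = 0.109757 × 1.6⁴ = 0.719303 m⁴.
Centre of pressure: y_p = y_c + I_c/(y_c·A) = 2.27906 + 0.719303/(2.27906 × 4.02124) = 2.27906 + 0.0784867 = 2.35755 m along the plane.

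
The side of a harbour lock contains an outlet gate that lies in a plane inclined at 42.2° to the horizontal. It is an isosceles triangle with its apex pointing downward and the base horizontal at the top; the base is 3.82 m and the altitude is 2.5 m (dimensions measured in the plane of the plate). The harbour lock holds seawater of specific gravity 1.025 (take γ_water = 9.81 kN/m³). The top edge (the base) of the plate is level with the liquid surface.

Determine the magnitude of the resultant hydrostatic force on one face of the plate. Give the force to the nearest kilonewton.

γ = 1.025 × 9.81 = 10.05525 kN/m³.
Let θ = 42.2° be the plate's angle to the horizontal; measure y along the incline from where the plane meets the free surface. Vertical depth h = y·sinθ with sinθ = 0.671721.
With the apex down, the centroid sits h/3 = 2.5/3 = 0.833333 m below the base (the top edge), so y_c = 0.833333 m and h_c = 0.833333 × 0.671721 = 0.559767 m.
A = ½ × 3.82 × 2.5 = 4.775 m².
Resultant F = γ·h_c·A = 10.05525 × 0.559767 × 4.775 = 26.8766 kN.

F ≈ 27 kN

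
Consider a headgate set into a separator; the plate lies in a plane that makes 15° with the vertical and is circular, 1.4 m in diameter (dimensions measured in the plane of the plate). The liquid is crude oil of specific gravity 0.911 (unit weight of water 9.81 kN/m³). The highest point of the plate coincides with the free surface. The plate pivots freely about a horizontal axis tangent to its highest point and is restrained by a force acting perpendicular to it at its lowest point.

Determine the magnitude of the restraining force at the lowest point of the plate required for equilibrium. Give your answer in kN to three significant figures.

P ≈ 5.81 kN

γ = 0.911 × 9.81 = 8.93691 kN/m³.
The plate makes 15° with the vertical, i.e. θ = 90° − 15° = 75° to the horizontal. Measuring y along the incline from the free-surface line, vertical depth h = y·sinθ with sinθ = 0.965926.
The centroid is at the centre, 0.7 m below the top of the plate, so y_c = 0.7 m and h_c = 0.7 × 0.965926 = 0.676148 m.
A = π(0.7)² = 1.53938 m².
Resultant F = γ·h_c·A = 8.93691 × 0.676148 × 1.53938 = 9.30197 kN.
I_c = πr⁴/4 = π × 0.7⁴/4 = 0.188574 m⁴.
Centre of pressure: y_p = y_c + I_c/(y_c·A) = 0.7 + 0.188574/(0.7 × 1.53938) = 0.7 + 0.175 = 0.875 m along the plane.
The resultant acts 0.7 + 0.175 = 0.875 m (along the plate) below the hinge at the top edge, so the moment about the hinge is M = F × 0.875 = 9.30197 × 0.875 = 8.13922 kN·m.
A normal force at the bottom, 1.4 m from the hinge, must supply this moment: P = 8.13922/1.4 = 5.81373 kN.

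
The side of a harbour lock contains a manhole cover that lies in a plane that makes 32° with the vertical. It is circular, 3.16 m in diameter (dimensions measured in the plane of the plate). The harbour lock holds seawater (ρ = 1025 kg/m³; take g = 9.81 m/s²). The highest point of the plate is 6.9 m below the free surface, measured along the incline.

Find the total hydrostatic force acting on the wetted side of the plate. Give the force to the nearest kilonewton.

F ≈ 567 kN

γ = ρg = 1025 × 9.81 / 1000 = 10.05525 kN/m³.
The plate makes 32° with the vertical, i.e. θ = 90° − 32° = 58° to the horizontal. Measuring y along the incline from the free-surface line, vertical depth h = y·sinθ with sinθ = 0.848048.
The centroid is at the centre, 1.58 m below the top of the plate, so y_c = 6.9 + 1.58 = 8.48 m and h_c = 8.48 × 0.848048 = 7.19145 m.
A = π(1.58)² = 7.84267 m².
Resultant F = γ·h_c·A = 10.05525 × 7.19145 × 7.84267 = 567.118 kN.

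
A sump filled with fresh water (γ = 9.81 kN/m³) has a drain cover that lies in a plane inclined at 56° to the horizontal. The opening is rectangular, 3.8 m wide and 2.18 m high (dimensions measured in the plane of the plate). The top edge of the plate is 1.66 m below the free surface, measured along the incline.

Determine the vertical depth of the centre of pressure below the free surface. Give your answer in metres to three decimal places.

γ = 9.81 kN/m³.
Let θ = 56° be the plate's angle to the horizontal; measure y along the incline from where the plane meets the free surface. Vertical depth h = y·sinθ with sinθ = 0.829038.
The centroid lies 2.18/2 = 1.09 m below the top edge, so y_c = 1.66 + 1.09 = 2.75 m and h_c = 2.75 × 0.829038 = 2.27985 m.
A = 3.8 × 2.18 = 8.284 m².
Resultant F = γ·h_c·A = 9.81 × 2.27985 × 8.284 = 185.274 kN.
I_c = b·h³/12 = 3.8 × 2.18³/12 = 3.28074 m⁴.
Centre of pressure: y_p = y_c + I_c/(y_c·A) = 2.75 + 3.28074/(2.75 × 8.284) = 2.75 + 0.144012 = 2.89401 m along the plane.
Vertically, h_p = y_p·sinθ = 2.89401 × 0.829038 = 2.39924 m.

h_p = 2.399 m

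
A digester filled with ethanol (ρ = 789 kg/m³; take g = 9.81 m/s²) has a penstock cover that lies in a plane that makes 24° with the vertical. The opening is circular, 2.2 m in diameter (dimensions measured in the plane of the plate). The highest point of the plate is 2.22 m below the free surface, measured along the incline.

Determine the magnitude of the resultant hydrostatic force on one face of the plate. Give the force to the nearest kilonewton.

F ≈ 89 kN

γ = ρg = 789 × 9.81 / 1000 = 7.74009 kN/m³.
The plate makes 24° with the vertical, i.e. θ = 90° − 24° = 66° to the horizontal. Measuring y along the incline from the free-surface line, vertical depth h = y·sinθ with sinθ = 0.913545.
The centroid is at the centre, 1.1 m below the top of the plate, so y_c = 2.22 + 1.1 = 3.32 m and h_c = 3.32 × 0.913545 = 3.03297 m.
A = π(1.1)² = 3.80133 m².
Resultant F = γ·h_c·A = 7.74009 × 3.03297 × 3.80133 = 89.238 kN.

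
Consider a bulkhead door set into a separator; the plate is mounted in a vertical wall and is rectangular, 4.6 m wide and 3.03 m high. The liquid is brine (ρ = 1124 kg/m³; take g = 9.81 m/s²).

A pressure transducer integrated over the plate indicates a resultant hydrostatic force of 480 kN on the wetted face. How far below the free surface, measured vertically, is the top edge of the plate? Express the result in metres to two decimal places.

d_top ≈ 1.61 m

γ = ρg = 1124 × 9.81 / 1000 = 11.02644 kN/m³.
A = 4.6 × 3.03 = 13.938 m².
From F = γ·h_c·A, the centroid depth is h_c = 480/(11.02644 × 13.938) = 3.12324 m.
The centroid lies 3.03/2 = 1.515 m below the top edge, so the top edge sits at h_top = 3.12324 − 1.515 = 1.60824 m below the surface.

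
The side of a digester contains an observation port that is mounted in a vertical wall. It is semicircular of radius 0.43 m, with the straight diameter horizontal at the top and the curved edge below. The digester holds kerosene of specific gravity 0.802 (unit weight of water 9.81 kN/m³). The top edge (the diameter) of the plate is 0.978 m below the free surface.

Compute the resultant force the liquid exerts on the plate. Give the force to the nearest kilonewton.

γ = 0.802 × 9.81 = 7.86762 kN/m³.
The centroid of a semicircle lies 4r/(3π) = 0.182498 m from the diameter, here below the top edge, so the centroid depth is h_c = 0.978 + 0.182498 = 1.1605 m.
A = πr²/2 = π × 0.43²/2 = 0.29044 m².
Resultant F = γ·h_c·A = 7.86762 × 1.1605 × 0.29044 = 2.65183 kN.

F ≈ 3 kN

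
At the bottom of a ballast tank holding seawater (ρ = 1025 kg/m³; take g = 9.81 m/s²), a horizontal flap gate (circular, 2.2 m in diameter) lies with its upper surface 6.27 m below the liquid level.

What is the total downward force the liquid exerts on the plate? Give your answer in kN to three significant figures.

F ≈ 240 kN

γ = ρg = 1025 × 9.81 / 1000 = 10.05525 kN/m³.
The plate is horizontal, so pressure is uniform at p = γ·h = 10.05525 × 6.27 = 63.0464 kN/m².
A = π(1.1)² = 3.80133 m².
F = p·A = 63.0464 × 3.80133 = 239.66 kN.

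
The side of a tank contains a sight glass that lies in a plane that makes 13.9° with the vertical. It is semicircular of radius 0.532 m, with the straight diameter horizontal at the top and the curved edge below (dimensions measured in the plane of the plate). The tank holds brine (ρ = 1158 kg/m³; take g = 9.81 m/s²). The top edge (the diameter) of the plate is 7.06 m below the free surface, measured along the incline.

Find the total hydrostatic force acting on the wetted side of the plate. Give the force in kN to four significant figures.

F ≈ 35.72 kN

γ = ρg = 1158 × 9.81 / 1000 = 11.35998 kN/m³.
The plate makes 13.9° with the vertical, i.e. θ = 90° − 13.9° = 76.1° to the horizontal. Measuring y along the incline from the free-surface line, vertical depth h = y·sinθ with sinθ = 0.970716.
The centroid of a semicircle lies 4r/(3π) = 0.225788 m from the diameter, here below the top edge, so y_c = 7.06 + 0.225788 = 7.28579 m and h_c = 7.28579 × 0.970716 = 7.07243 m.
A = πr²/2 = π × 0.532²/2 = 0.444573 m².
Resultant F = γ·h_c·A = 11.35998 × 7.07243 × 0.444573 = 35.7182 kN.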